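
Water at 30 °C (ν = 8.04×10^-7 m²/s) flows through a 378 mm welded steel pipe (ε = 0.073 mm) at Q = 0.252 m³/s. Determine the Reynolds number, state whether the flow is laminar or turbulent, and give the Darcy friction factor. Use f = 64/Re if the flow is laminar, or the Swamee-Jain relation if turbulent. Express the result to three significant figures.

V = 4Q/(πD²) = 2.246 m/s
Re = VD/ν = 2.246·0.378/8.04×10^-7 = 1.06×10^6
Re > 4000 → turbulent; ε/D = 1.93×10^-4
Swamee-Jain: f = 0.01465

Re ≈ 1.06×10^6; turbulent; f ≈ 0.0146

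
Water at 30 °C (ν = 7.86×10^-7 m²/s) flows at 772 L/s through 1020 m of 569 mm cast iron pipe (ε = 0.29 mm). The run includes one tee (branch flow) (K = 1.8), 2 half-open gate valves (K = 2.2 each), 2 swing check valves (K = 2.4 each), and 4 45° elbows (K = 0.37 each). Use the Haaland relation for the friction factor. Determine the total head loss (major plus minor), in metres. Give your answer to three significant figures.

V = 4Q/(πD²) = 3.036 m/s; V²/2g = 0.4698 m
Re = 2.20×10^6, ε/D = 5.10×10^-4 → f = 0.01701 (Haaland)
Major: h_f = f(L/D)·V²/2g = 0.01701·1793·0.4698 = 14.32 m
Minor: ΣK = 12.5; h_m = ΣK·V²/2g = 5.863 m
Total H_L = 14.32 + 5.863 = 20.19 m

H_L ≈ 20.2 m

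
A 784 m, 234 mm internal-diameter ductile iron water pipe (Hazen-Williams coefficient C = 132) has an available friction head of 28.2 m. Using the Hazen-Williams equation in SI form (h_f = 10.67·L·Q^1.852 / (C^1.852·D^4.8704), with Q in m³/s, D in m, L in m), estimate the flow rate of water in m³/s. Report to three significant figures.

Q ≈ 0.134 m³/s

Rearranging: Q = [h_f·C^1.852·D^4.8704 / (10.67·L)]^(1/1.852)
Q = [28.2·132^1.852·0.234^4.8704 / (10.67·784)]^0.540 = 0.1339 m³/s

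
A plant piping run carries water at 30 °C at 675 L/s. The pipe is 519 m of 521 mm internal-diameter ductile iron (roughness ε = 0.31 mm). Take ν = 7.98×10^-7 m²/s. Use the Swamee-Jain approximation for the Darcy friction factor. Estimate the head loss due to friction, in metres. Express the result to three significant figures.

V = 4Q/(πD²) = 4·0.675/(π·0.521²) = 3.166 m/s
Re = VD/ν = 3.166·0.521/7.98×10^-7 = 2.07×10^6 → turbulent
ε/D = 0.31/521 = 5.95×10^-4
Swamee-Jain: f = 0.01766
h_f = f(L/D)V²/(2g) = 0.01766·(519/0.521)·3.166²/(2·9.81) = 8.988 m

h_f ≈ 8.99 m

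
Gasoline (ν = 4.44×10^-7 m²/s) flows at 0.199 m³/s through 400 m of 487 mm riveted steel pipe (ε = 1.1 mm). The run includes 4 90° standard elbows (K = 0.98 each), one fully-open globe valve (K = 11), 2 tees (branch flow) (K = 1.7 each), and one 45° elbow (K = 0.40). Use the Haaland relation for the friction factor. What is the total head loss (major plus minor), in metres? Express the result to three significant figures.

V = 4Q/(πD²) = 1.068 m/s; V²/2g = 0.05817 m
Re = 1.17×10^6, ε/D = 0.00226 → f = 0.02437 (Haaland)
Major: h_f = f(L/D)·V²/2g = 0.02437·821.4·0.05817 = 1.165 m
Minor: ΣK = 18.7; h_m = ΣK·V²/2g = 1.089 m
Total H_L = 1.165 + 1.089 = 2.253 m

H_L ≈ 2.25 m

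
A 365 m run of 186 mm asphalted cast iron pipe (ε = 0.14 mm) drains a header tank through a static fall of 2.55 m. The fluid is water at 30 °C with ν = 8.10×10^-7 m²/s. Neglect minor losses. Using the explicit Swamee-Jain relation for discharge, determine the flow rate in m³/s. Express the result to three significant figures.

Swamee-Jain (Type II): Q = -0.965·√(gD⁵h_f/L)·ln[ε/(3.7D) + √(3.17ν²L/(gD³h_f))]
√(gD⁵h_f/L) = √(9.81·0.186⁵·2.55/365) = 0.003906
ε/(3.7D) = 2.03×10^-4; √(3.17ν²L/(gD³h_f)) = 6.87×10^-5
Q = -0.965·0.003906·ln(2.721×10^-4) = 0.03094 m³/s
Check: V = 1.14 m/s, Re = 2.62×10^5, f = 0.01980, h_f = 2.57 m ≈ 2.55 m ✓

Q ≈ 0.0309 m³/s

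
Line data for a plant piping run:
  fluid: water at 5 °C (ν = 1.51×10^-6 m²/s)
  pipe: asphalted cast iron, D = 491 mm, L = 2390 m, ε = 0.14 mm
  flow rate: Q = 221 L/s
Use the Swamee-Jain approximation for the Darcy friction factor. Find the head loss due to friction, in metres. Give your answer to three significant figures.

h_f ≈ 5.61 m

V = 4Q/(πD²) = 4·0.221/(π·0.491²) = 1.167 m/s
Re = VD/ν = 1.167·0.491/1.51×10^-6 = 3.80×10^5 → turbulent
ε/D = 0.14/491 = 2.85×10^-4
Swamee-Jain: f = 0.01660
h_f = f(L/D)V²/(2g) = 0.01660·(2390/0.491)·1.167²/(2·9.81) = 5.612 m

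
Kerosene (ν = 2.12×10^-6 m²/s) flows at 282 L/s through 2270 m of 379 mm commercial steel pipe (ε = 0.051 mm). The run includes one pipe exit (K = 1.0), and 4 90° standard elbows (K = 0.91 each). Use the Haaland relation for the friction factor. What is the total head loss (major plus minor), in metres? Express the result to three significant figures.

H_L ≈ 29.7 m

V = 4Q/(πD²) = 2.500 m/s; V²/2g = 0.3185 m
Re = 4.47×10^5, ε/D = 1.35×10^-4 → f = 0.01481 (Haaland)
Major: h_f = f(L/D)·V²/2g = 0.01481·5989·0.3185 = 28.26 m
Minor: ΣK = 4.64; h_m = ΣK·V²/2g = 1.478 m
Total H_L = 28.26 + 1.478 = 29.73 m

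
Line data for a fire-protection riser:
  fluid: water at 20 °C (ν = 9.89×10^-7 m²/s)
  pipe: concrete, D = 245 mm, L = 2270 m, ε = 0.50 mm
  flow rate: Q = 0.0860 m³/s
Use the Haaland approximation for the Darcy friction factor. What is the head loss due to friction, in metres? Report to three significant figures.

h_f ≈ 37.6 m

V = 4Q/(πD²) = 4·0.0860/(π·0.245²) = 1.824 m/s
Re = VD/ν = 1.824·0.245/9.89×10^-7 = 4.52×10^5 → turbulent
ε/D = 0.50/245 = 0.00204
Haaland: f = 0.02394
h_f = f(L/D)V²/(2g) = 0.02394·(2270/0.245)·1.824²/(2·9.81) = 37.63 m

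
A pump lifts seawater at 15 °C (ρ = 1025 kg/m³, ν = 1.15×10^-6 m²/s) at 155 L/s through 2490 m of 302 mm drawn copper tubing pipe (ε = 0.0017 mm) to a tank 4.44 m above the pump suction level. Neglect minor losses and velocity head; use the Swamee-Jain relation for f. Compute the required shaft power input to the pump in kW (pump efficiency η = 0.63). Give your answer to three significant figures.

P_shaft ≈ 73.8 kW

V = 4Q/(πD²) = 2.164 m/s; Re = 5.68×10^5; ε/D = 5.63×10^-6; f = 0.01289
h_f = f(L/D)V²/2g = 25.37 m
Total head H = z + h_f = 4.44 + 25.37 = 29.81 m
P_hyd = ρgQH = 1025·9.81·0.155·29.81 = 46.47 kW
P_shaft = P_hyd/η = 46.47/0.63 = 73.75 kW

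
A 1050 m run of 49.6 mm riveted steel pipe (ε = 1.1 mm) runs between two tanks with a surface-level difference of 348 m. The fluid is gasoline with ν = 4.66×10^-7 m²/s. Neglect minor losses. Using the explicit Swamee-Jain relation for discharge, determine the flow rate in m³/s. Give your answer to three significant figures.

Q ≈ 0.00487 m³/s

Swamee-Jain (Type II): Q = -0.965·√(gD⁵h_f/L)·ln[ε/(3.7D) + √(3.17ν²L/(gD³h_f))]
√(gD⁵h_f/L) = √(9.81·0.0496⁵·348/1050) = 9.879×10^-4
ε/(3.7D) = 0.00599; √(3.17ν²L/(gD³h_f)) = 4.17×10^-5
Q = -0.965·9.879×10^-4·ln(0.006036) = 0.004872 m³/s
Check: V = 2.52 m/s, Re = 2.68×10^5, f = 0.05087, h_f = 349 m ≈ 348 m ✓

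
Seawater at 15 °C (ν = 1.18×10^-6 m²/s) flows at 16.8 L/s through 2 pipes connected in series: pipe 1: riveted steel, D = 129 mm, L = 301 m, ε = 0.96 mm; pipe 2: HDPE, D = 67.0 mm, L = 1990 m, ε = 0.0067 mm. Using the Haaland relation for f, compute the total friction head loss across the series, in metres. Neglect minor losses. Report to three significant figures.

H ≈ 538 m

Pipe 1: V = 1.285 m/s, Re = 1.41×10^5, ε/D = 0.00744, f = 0.03493, h_1 = f(L/D)V²/2g = 6.863 m
Pipe 2: V = 4.765 m/s, Re = 2.71×10^5, ε/D = 1.00×10^-4, f = 0.01546, h_2 = f(L/D)V²/2g = 531.3 m
Series → Q common, losses add: H = Σh = 538.2 m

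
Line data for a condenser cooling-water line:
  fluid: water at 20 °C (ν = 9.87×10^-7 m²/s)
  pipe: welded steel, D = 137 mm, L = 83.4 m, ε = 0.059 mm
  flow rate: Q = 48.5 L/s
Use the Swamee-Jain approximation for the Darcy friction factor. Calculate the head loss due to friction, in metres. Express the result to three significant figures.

h_f ≈ 5.85 m

V = 4Q/(πD²) = 4·0.0485/(π·0.137²) = 3.290 m/s
Re = VD/ν = 3.290·0.137/9.87×10^-7 = 4.57×10^5 → turbulent
ε/D = 0.059/137 = 4.31×10^-4
Swamee-Jain: f = 0.01742
h_f = f(L/D)V²/(2g) = 0.01742·(83.4/0.137)·3.290²/(2·9.81) = 5.850 m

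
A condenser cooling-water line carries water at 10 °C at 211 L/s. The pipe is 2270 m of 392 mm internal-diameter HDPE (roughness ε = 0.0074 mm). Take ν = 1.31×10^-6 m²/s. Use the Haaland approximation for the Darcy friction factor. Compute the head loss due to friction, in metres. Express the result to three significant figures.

V = 4Q/(πD²) = 4·0.211/(π·0.392²) = 1.748 m/s
Re = VD/ν = 1.748·0.392/1.31×10^-6 = 5.23×10^5 → turbulent
ε/D = 0.0074/392 = 1.89×10^-5
Haaland: f = 0.01319
h_f = f(L/D)V²/(2g) = 0.01319·(2270/0.392)·1.748²/(2·9.81) = 11.90 m

h_f ≈ 11.9 m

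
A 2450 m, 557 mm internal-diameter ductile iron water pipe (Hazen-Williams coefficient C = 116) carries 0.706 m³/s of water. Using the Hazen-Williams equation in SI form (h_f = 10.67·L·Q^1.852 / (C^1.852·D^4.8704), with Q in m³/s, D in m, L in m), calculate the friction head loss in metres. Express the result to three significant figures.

h_f = 10.67·2450·0.706^1.852 / (116^1.852·0.557^4.8704) = 35.62 m

h_f ≈ 35.6 m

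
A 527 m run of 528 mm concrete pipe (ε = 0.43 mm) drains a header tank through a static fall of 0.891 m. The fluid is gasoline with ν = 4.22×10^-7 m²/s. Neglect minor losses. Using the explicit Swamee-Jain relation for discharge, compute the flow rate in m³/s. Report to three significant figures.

Q ≈ 0.210 m³/s

Swamee-Jain (Type II): Q = -0.965·√(gD⁵h_f/L)·ln[ε/(3.7D) + √(3.17ν²L/(gD³h_f))]
√(gD⁵h_f/L) = √(9.81·0.528⁵·0.891/527) = 0.02609
ε/(3.7D) = 2.20×10^-4; √(3.17ν²L/(gD³h_f)) = 1.52×10^-5
Q = -0.965·0.02609·ln(2.353×10^-4) = 0.2103 m³/s
Check: V = 0.961 m/s, Re = 1.20×10^6, f = 0.01907, h_f = 0.895 m ≈ 0.891 m ✓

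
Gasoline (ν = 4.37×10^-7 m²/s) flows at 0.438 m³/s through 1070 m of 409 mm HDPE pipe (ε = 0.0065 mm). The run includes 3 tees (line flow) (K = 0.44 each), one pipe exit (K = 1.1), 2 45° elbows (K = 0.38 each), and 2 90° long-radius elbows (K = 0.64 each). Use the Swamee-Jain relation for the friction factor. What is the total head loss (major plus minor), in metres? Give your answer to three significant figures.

H_L ≈ 17.9 m

V = 4Q/(πD²) = 3.334 m/s; V²/2g = 0.5665 m
Re = 3.12×10^6, ε/D = 1.59×10^-5 → f = 0.01040 (Swamee-Jain)
Major: h_f = f(L/D)·V²/2g = 0.01040·2616·0.5665 = 15.41 m
Minor: ΣK = 4.46; h_m = ΣK·V²/2g = 2.526 m
Total H_L = 15.41 + 2.526 = 17.94 m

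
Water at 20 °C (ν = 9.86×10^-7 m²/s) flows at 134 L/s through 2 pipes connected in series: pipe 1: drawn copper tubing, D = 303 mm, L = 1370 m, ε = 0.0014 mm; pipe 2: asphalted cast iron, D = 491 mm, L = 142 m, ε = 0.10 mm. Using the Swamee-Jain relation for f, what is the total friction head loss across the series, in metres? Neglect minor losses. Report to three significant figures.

H ≈ 10.4 m

Pipe 1: V = 1.858 m/s, Re = 5.71×10^5, ε/D = 4.62×10^-6, f = 0.01287, h_1 = f(L/D)V²/2g = 10.24 m
Pipe 2: V = 0.7077 m/s, Re = 3.52×10^5, ε/D = 2.04×10^-4, f = 0.01606, h_2 = f(L/D)V²/2g = 0.1186 m
Series → Q common, losses add: H = Σh = 10.36 m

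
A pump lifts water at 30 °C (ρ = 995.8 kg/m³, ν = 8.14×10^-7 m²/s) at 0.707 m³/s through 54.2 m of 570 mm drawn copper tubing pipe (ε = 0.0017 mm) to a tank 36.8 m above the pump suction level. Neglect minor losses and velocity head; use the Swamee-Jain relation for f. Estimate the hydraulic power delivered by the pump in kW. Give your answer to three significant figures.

P_hyd ≈ 257 kW

V = 4Q/(πD²) = 2.771 m/s; Re = 1.94×10^6; ε/D = 2.98×10^-6; f = 0.01053
h_f = f(L/D)V²/2g = 0.3917 m
Total head H = z + h_f = 36.8 + 0.3917 = 37.19 m
P_hyd = ρgQH = 995.8·9.81·0.707·37.19 = 256.9 kW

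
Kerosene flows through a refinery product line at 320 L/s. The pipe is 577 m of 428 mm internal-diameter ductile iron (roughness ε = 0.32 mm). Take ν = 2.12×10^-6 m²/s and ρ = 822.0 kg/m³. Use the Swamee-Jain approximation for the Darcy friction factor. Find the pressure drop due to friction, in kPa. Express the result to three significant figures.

V = 4Q/(πD²) = 4·0.320/(π·0.428²) = 2.224 m/s
Re = VD/ν = 2.224·0.428/2.12×10^-6 = 4.49×10^5 → turbulent
ε/D = 0.32/428 = 7.48×10^-4
Swamee-Jain: f = 0.01925
h_f = f(L/D)V²/(2g) = 0.01925·(577/0.428)·2.224²/(2·9.81) = 6.544 m
Δp = ρg·h_f = 822.0·9.81·6.544 = 52.77 kPa

Δp ≈ 52.8 kPa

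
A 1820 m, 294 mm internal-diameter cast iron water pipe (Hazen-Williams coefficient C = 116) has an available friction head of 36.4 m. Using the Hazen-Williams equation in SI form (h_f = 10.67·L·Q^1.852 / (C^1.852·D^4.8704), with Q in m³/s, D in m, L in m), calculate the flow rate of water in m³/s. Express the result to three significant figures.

Q ≈ 0.156 m³/s

Rearranging: Q = [h_f·C^1.852·D^4.8704 / (10.67·L)]^(1/1.852)
Q = [36.4·116^1.852·0.294^4.8704 / (10.67·1820)]^0.540 = 0.1562 m³/s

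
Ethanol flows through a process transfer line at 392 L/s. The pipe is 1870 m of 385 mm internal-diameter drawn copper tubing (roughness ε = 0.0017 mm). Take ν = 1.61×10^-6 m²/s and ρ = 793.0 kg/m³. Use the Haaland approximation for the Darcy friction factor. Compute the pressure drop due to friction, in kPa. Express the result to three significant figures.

Δp ≈ 264 kPa

V = 4Q/(πD²) = 4·0.392/(π·0.385²) = 3.367 m/s
Re = VD/ν = 3.367·0.385/1.61×10^-6 = 8.05×10^5 → turbulent
ε/D = 0.0017/385 = 4.42×10^-6
Haaland: f = 0.01208
h_f = f(L/D)V²/(2g) = 0.01208·(1870/0.385)·3.367²/(2·9.81) = 33.92 m
Δp = ρg·h_f = 793.0·9.81·33.92 = 263.9 kPa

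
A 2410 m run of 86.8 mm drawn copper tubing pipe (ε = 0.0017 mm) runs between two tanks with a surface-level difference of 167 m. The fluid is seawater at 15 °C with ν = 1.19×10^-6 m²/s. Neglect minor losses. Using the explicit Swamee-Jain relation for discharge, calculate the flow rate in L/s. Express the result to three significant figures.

Swamee-Jain (Type II): Q = -0.965·√(gD⁵h_f/L)·ln[ε/(3.7D) + √(3.17ν²L/(gD³h_f))]
√(gD⁵h_f/L) = √(9.81·0.0868⁵·167/2410) = 0.001830
ε/(3.7D) = 5.29×10^-6; √(3.17ν²L/(gD³h_f)) = 1.00×10^-4
Q = -0.965·0.001830·ln(1.058×10^-4) = 0.01617 m³/s
Check: V = 2.73 m/s, Re = 1.99×10^5, f = 0.01572, h_f = 166 m ≈ 167 m ✓

Q ≈ 16.2 L/s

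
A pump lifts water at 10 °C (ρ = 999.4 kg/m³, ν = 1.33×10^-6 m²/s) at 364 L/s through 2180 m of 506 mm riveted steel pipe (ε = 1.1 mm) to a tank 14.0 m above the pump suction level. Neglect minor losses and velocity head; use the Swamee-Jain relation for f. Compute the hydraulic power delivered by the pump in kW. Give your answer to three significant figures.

V = 4Q/(πD²) = 1.810 m/s; Re = 6.89×10^5; ε/D = 0.00217; f = 0.02429
h_f = f(L/D)V²/2g = 17.48 m
Total head H = z + h_f = 14.0 + 17.48 = 31.48 m
P_hyd = ρgQH = 999.4·9.81·0.364·31.48 = 112.3 kW

P_hyd ≈ 112 kW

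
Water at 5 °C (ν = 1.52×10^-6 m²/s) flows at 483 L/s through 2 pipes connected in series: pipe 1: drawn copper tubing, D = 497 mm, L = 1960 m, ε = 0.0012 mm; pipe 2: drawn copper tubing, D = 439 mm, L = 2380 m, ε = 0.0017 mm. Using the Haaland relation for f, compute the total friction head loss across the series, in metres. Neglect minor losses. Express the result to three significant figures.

Pipe 1: V = 2.490 m/s, Re = 8.14×10^5, ε/D = 2.41×10^-6, f = 0.01203, h_1 = f(L/D)V²/2g = 14.99 m
Pipe 2: V = 3.191 m/s, Re = 9.22×10^5, ε/D = 3.87×10^-6, f = 0.01181, h_2 = f(L/D)V²/2g = 33.22 m
Series → Q common, losses add: H = Σh = 48.21 m

H ≈ 48.2 m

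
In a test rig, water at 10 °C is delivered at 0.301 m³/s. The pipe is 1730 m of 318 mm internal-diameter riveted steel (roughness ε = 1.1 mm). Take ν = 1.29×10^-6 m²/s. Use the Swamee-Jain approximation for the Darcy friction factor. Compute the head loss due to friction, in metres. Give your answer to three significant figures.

V = 4Q/(πD²) = 4·0.301/(π·0.318²) = 3.790 m/s
Re = VD/ν = 3.790·0.318/1.29×10^-6 = 9.34×10^5 → turbulent
ε/D = 1.1/318 = 0.00346
Swamee-Jain: f = 0.02745
h_f = f(L/D)V²/(2g) = 0.02745·(1730/0.318)·3.790²/(2·9.81) = 109.3 m

h_f ≈ 109 m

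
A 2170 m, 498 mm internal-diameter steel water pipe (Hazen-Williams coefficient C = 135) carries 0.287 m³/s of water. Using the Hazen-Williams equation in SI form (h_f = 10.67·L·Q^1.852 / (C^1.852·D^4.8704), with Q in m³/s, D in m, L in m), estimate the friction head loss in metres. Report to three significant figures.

h_f = 10.67·2170·0.287^1.852 / (135^1.852·0.498^4.8704) = 7.760 m

h_f ≈ 7.76 m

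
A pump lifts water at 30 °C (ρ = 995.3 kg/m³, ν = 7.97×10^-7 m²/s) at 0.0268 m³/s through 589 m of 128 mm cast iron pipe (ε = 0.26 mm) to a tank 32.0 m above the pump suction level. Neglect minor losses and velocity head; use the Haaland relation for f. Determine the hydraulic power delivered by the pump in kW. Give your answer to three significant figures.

P_hyd ≈ 14.8 kW

V = 4Q/(πD²) = 2.083 m/s; Re = 3.34×10^5; ε/D = 0.00203; f = 0.02404
h_f = f(L/D)V²/2g = 24.45 m
Total head H = z + h_f = 32.0 + 24.45 = 56.45 m
P_hyd = ρgQH = 995.3·9.81·0.0268·56.45 = 14.77 kW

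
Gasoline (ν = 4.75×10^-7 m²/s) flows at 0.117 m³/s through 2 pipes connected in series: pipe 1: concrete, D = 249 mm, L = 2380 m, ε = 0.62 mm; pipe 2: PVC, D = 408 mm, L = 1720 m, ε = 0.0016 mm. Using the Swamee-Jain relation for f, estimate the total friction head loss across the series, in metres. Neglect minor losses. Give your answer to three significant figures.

H ≈ 72.5 m

Pipe 1: V = 2.403 m/s, Re = 1.26×10^6, ε/D = 0.00249, f = 0.02503, h_1 = f(L/D)V²/2g = 70.40 m
Pipe 2: V = 0.8949 m/s, Re = 7.69×10^5, ε/D = 3.92×10^-6, f = 0.01222, h_2 = f(L/D)V²/2g = 2.103 m
Series → Q common, losses add: H = Σh = 72.51 m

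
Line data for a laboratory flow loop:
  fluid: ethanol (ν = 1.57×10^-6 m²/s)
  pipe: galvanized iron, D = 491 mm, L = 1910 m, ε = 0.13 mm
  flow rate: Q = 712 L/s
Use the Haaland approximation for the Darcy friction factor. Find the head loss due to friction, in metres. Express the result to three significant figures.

h_f ≈ 42.5 m

V = 4Q/(πD²) = 4·0.712/(π·0.491²) = 3.760 m/s
Re = VD/ν = 3.760·0.491/1.57×10^-6 = 1.18×10^6 → turbulent
ε/D = 0.13/491 = 2.65×10^-4
Haaland: f = 0.01517
h_f = f(L/D)V²/(2g) = 0.01517·(1910/0.491)·3.760²/(2·9.81) = 42.54 m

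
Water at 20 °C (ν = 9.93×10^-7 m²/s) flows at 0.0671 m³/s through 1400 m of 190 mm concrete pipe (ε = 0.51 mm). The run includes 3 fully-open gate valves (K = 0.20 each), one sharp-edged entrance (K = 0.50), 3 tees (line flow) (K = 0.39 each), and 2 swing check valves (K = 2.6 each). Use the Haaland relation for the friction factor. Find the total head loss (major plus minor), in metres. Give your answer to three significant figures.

H_L ≈ 56.2 m

V = 4Q/(πD²) = 2.367 m/s; V²/2g = 0.2855 m
Re = 4.53×10^5, ε/D = 0.00268 → f = 0.02571 (Haaland)
Major: h_f = f(L/D)·V²/2g = 0.02571·7368·0.2855 = 54.07 m
Minor: ΣK = 7.47; h_m = ΣK·V²/2g = 2.132 m
Total H_L = 54.07 + 2.132 = 56.21 m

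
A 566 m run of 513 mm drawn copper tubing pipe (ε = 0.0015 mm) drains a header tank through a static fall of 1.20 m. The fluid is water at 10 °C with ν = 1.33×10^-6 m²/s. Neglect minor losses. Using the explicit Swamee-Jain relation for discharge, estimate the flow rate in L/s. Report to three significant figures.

Q ≈ 262 L/s

Swamee-Jain (Type II): Q = -0.965·√(gD⁵h_f/L)·ln[ε/(3.7D) + √(3.17ν²L/(gD³h_f))]
√(gD⁵h_f/L) = √(9.81·0.513⁵·1.20/566) = 0.02718
ε/(3.7D) = 7.90×10^-7; √(3.17ν²L/(gD³h_f)) = 4.47×10^-5
Q = -0.965·0.02718·ln(4.548×10^-5) = 0.2623 m³/s
Check: V = 1.27 m/s, Re = 4.89×10^5, f = 0.01319, h_f = 1.19 m ≈ 1.20 m ✓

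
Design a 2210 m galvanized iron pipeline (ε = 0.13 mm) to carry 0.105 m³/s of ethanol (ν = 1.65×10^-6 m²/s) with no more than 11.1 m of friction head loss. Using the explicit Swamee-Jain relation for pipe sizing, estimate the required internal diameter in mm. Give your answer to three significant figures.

D ≈ 323 mm

Swamee-Jain (Type III): D = 0.66·[ε^1.25·(LQ²/(gh_f))^4.75 + ν·Q^9.4·(L/(gh_f))^5.2]^0.04
LQ²/(gh_f) = 0.2238; L/(gh_f) = 20.30
Term 1 = ε^1.25·(…)^4.75 = 1.13×10^-8; Term 2 = ν·Q^9.4·(…)^5.2 = 6.53×10^-9
D = 0.66·(1.13×10^-8 + 6.53×10^-9)^0.04 = 0.3233 m = 323 mm
Check: V = 1.28 m/s, Re = 2.51×10^5, f = 0.01801, h_f = 10.3 m ≈ 11.1 m ✓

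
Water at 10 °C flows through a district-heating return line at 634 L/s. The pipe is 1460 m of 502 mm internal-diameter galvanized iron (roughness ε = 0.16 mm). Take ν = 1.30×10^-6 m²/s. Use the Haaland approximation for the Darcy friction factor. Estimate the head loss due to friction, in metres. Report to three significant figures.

h_f ≈ 23.8 m

V = 4Q/(πD²) = 4·0.634/(π·0.502²) = 3.203 m/s
Re = VD/ν = 3.203·0.502/1.30×10^-6 = 1.24×10^6 → turbulent
ε/D = 0.16/502 = 3.19×10^-4
Haaland: f = 0.01566
h_f = f(L/D)V²/(2g) = 0.01566·(1460/0.502)·3.203²/(2·9.81) = 23.82 m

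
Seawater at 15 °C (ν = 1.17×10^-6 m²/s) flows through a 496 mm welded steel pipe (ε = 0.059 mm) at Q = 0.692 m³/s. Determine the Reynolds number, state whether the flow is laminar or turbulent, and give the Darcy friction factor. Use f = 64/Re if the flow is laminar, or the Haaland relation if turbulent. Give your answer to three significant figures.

V = 4Q/(πD²) = 3.581 m/s
Re = VD/ν = 3.581·0.496/1.17×10^-6 = 1.52×10^6
Re > 4000 → turbulent; ε/D = 1.19×10^-4
Haaland: f = 0.01324

Re ≈ 1.52×10^6; turbulent; f ≈ 0.0132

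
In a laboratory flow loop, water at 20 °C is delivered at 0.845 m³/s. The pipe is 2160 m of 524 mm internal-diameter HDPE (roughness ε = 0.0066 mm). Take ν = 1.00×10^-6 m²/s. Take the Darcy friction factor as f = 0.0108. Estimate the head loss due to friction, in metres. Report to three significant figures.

V = 4Q/(πD²) = 4·0.845/(π·0.524²) = 3.918 m/s
h_f = f(L/D)V²/(2g) = 0.01080·(2160/0.524)·3.918²/(2·9.81) = 34.84 m

h_f ≈ 34.8 m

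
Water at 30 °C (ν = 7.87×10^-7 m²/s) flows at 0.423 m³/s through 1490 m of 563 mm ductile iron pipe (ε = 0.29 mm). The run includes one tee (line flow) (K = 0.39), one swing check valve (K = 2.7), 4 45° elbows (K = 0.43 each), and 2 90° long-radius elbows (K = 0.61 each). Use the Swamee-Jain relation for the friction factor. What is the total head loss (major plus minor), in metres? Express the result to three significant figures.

H_L ≈ 7.63 m

V = 4Q/(πD²) = 1.699 m/s; V²/2g = 0.1472 m
Re = 1.22×10^6, ε/D = 5.15×10^-4 → f = 0.01731 (Swamee-Jain)
Major: h_f = f(L/D)·V²/2g = 0.01731·2647·0.1472 = 6.741 m
Minor: ΣK = 6.03; h_m = ΣK·V²/2g = 0.8873 m
Total H_L = 6.741 + 0.8873 = 7.629 m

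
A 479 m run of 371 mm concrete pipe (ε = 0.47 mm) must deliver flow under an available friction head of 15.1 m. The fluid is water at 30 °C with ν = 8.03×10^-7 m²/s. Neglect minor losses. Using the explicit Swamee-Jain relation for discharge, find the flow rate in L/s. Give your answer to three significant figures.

Q ≈ 358 L/s

Swamee-Jain (Type II): Q = -0.965·√(gD⁵h_f/L)·ln[ε/(3.7D) + √(3.17ν²L/(gD³h_f))]
√(gD⁵h_f/L) = √(9.81·0.371⁵·15.1/479) = 0.04662
ε/(3.7D) = 3.42×10^-4; √(3.17ν²L/(gD³h_f)) = 1.14×10^-5
Q = -0.965·0.04662·ln(3.538×10^-4) = 0.3575 m³/s
Check: V = 3.31 m/s, Re = 1.53×10^6, f = 0.02105, h_f = 15.2 m ≈ 15.1 m ✓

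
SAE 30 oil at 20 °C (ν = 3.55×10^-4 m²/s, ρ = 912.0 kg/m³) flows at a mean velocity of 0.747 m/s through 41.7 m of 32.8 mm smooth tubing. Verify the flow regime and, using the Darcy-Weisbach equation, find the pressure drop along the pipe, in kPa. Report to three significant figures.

Δp ≈ 300 kPa

Re = VD/ν = 0.747·0.03280/3.55×10^-4 = 69.0 → laminar (Re < 2300)
f = 64/Re = 0.9273
h_f = f(L/D)V²/(2g) = 0.9273·(41.7/0.03280)·0.747²/(2·9.81) = 33.53 m
Δp = ρg·h_f = 912.0·9.81·33.53 = 300.0 kPa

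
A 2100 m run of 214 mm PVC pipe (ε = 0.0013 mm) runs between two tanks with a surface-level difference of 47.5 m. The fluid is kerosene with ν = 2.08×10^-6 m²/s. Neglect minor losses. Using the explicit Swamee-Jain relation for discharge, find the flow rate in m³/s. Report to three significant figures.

Swamee-Jain (Type II): Q = -0.965·√(gD⁵h_f/L)·ln[ε/(3.7D) + √(3.17ν²L/(gD³h_f))]
√(gD⁵h_f/L) = √(9.81·0.214⁵·47.5/2100) = 0.009979
ε/(3.7D) = 1.64×10^-6; √(3.17ν²L/(gD³h_f)) = 7.94×10^-5
Q = -0.965·0.009979·ln(8.106×10^-5) = 0.09072 m³/s
Check: V = 2.52 m/s, Re = 2.59×10^5, f = 0.01484, h_f = 47.2 m ≈ 47.5 m ✓

Q ≈ 0.0907 m³/s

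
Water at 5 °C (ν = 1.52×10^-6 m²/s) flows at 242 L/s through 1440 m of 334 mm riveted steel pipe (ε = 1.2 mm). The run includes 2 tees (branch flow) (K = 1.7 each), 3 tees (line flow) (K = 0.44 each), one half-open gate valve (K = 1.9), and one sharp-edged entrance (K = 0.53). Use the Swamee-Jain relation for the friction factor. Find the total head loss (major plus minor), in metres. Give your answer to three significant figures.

H_L ≈ 49.4 m

V = 4Q/(πD²) = 2.762 m/s; V²/2g = 0.3888 m
Re = 6.07×10^5, ε/D = 0.00359 → f = 0.02783 (Swamee-Jain)
Major: h_f = f(L/D)·V²/2g = 0.02783·4311·0.3888 = 46.66 m
Minor: ΣK = 7.15; h_m = ΣK·V²/2g = 2.780 m
Total H_L = 46.66 + 2.780 = 49.44 m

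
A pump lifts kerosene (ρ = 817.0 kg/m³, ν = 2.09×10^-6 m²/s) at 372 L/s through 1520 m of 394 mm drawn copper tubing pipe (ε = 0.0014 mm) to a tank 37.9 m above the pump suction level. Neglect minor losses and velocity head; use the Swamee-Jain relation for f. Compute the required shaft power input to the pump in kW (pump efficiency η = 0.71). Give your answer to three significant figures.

V = 4Q/(πD²) = 3.051 m/s; Re = 5.75×10^5; ε/D = 3.55×10^-6; f = 0.01283
h_f = f(L/D)V²/2g = 23.49 m
Total head H = z + h_f = 37.9 + 23.49 = 61.39 m
P_hyd = ρgQH = 817.0·9.81·0.372·61.39 = 183.0 kW
P_shaft = P_hyd/η = 183.0/0.71 = 257.8 kW

P_shaft ≈ 258 kW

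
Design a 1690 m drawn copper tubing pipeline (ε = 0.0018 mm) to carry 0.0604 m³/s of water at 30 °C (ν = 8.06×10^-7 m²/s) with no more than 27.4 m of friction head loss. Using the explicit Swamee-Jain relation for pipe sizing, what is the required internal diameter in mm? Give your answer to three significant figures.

Swamee-Jain (Type III): D = 0.66·[ε^1.25·(LQ²/(gh_f))^4.75 + ν·Q^9.4·(L/(gh_f))^5.2]^0.04
LQ²/(gh_f) = 0.02294; L/(gh_f) = 6.287
Term 1 = ε^1.25·(…)^4.75 = 1.08×10^-15; Term 2 = ν·Q^9.4·(…)^5.2 = 3.98×10^-14
D = 0.66·(1.08×10^-15 + 3.98×10^-14)^0.04 = 0.1923 m = 192 mm
Check: V = 2.08 m/s, Re = 4.96×10^5, f = 0.01326, h_f = 25.7 m ≈ 27.4 m ✓

D ≈ 192 mm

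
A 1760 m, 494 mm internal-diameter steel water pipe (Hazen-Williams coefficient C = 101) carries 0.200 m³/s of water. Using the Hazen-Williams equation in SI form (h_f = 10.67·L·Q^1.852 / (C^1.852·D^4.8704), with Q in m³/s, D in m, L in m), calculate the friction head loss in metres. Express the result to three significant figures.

h_f ≈ 5.74 m

h_f = 10.67·1760·0.200^1.852 / (101^1.852·0.494^4.8704) = 5.739 m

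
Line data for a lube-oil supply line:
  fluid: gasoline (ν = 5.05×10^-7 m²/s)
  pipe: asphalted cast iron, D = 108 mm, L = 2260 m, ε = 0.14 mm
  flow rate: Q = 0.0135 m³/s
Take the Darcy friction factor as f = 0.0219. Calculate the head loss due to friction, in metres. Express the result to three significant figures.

h_f ≈ 50.7 m

V = 4Q/(πD²) = 4·0.0135/(π·0.108²) = 1.474 m/s
h_f = f(L/D)V²/(2g) = 0.02190·(2260/0.108)·1.474²/(2·9.81) = 50.73 m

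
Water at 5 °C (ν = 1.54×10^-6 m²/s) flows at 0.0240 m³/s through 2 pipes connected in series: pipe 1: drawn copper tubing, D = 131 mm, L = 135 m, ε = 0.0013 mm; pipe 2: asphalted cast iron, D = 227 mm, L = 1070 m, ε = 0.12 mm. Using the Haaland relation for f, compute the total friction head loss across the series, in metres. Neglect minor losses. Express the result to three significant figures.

Pipe 1: V = 1.781 m/s, Re = 1.51×10^5, ε/D = 9.92×10^-6, f = 0.01642, h_1 = f(L/D)V²/2g = 2.735 m
Pipe 2: V = 0.5930 m/s, Re = 8.74×10^4, ε/D = 5.29×10^-4, f = 0.02054, h_2 = f(L/D)V²/2g = 1.735 m
Series → Q common, losses add: H = Σh = 4.470 m

H ≈ 4.47 m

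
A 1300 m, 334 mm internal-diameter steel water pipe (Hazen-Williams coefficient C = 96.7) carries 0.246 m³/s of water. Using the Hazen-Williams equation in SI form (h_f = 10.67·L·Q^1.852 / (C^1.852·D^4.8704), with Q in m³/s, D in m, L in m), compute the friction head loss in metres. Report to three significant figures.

h_f ≈ 45.4 m

h_f = 10.67·1300·0.246^1.852 / (96.7^1.852·0.334^4.8704) = 45.36 m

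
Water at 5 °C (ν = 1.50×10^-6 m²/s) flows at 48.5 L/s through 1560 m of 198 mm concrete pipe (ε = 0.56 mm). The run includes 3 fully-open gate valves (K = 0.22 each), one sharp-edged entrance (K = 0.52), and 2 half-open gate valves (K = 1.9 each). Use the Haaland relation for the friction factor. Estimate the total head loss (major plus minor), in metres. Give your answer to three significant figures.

V = 4Q/(πD²) = 1.575 m/s; V²/2g = 0.1265 m
Re = 2.08×10^5, ε/D = 0.00283 → f = 0.02639 (Haaland)
Major: h_f = f(L/D)·V²/2g = 0.02639·7879·0.1265 = 26.29 m
Minor: ΣK = 4.98; h_m = ΣK·V²/2g = 0.6298 m
Total H_L = 26.29 + 0.6298 = 26.92 m

H_L ≈ 26.9 m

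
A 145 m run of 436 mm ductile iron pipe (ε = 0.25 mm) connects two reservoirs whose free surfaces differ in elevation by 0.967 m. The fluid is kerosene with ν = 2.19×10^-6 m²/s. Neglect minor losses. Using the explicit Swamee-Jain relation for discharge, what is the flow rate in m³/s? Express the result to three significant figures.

Swamee-Jain (Type II): Q = -0.965·√(gD⁵h_f/L)·ln[ε/(3.7D) + √(3.17ν²L/(gD³h_f))]
√(gD⁵h_f/L) = √(9.81·0.436⁵·0.967/145) = 0.03211
ε/(3.7D) = 1.55×10^-4; √(3.17ν²L/(gD³h_f)) = 5.30×10^-5
Q = -0.965·0.03211·ln(2.079×10^-4) = 0.2627 m³/s
Check: V = 1.76 m/s, Re = 3.50×10^5, f = 0.01856, h_f = 0.974 m ≈ 0.967 m ✓

Q ≈ 0.263 m³/s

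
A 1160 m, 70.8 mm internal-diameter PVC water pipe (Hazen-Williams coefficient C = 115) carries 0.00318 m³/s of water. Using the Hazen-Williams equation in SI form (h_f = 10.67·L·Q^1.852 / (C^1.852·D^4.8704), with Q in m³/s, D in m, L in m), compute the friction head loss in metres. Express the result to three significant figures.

h_f = 10.67·1160·0.00318^1.852 / (115^1.852·0.0708^4.8704) = 17.84 m

h_f ≈ 17.8 m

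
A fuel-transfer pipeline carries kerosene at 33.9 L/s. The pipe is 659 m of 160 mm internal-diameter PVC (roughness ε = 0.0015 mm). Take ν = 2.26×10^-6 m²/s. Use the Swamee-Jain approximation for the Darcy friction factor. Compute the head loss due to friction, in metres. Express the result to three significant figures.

V = 4Q/(πD²) = 4·0.0339/(π·0.160²) = 1.686 m/s
Re = VD/ν = 1.686·0.160/2.26×10^-6 = 1.19×10^5 → turbulent
ε/D = 0.0015/160 = 9.38×10^-6
Swamee-Jain: f = 0.01728
h_f = f(L/D)V²/(2g) = 0.01728·(659/0.160)·1.686²/(2·9.81) = 10.31 m

h_f ≈ 10.3 m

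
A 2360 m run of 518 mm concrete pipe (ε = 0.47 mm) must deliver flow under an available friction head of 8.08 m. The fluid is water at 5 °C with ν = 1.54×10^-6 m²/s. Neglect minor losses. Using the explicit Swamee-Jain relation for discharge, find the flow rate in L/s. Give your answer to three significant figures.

Q ≈ 279 L/s

Swamee-Jain (Type II): Q = -0.965·√(gD⁵h_f/L)·ln[ε/(3.7D) + √(3.17ν²L/(gD³h_f))]
√(gD⁵h_f/L) = √(9.81·0.518⁵·8.08/2360) = 0.03539
ε/(3.7D) = 2.45×10^-4; √(3.17ν²L/(gD³h_f)) = 4.01×10^-5
Q = -0.965·0.03539·ln(2.854×10^-4) = 0.2788 m³/s
Check: V = 1.32 m/s, Re = 4.45×10^5, f = 0.02002, h_f = 8.13 m ≈ 8.08 m ✓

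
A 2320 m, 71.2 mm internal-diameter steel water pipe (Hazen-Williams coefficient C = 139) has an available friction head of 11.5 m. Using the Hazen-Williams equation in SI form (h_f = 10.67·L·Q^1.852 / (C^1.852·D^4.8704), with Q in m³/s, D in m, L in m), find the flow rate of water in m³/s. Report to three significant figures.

Rearranging: Q = [h_f·C^1.852·D^4.8704 / (10.67·L)]^(1/1.852)
Q = [11.5·139^1.852·0.0712^4.8704 / (10.67·2320)]^0.540 = 0.002116 m³/s

Q ≈ 0.00212 m³/s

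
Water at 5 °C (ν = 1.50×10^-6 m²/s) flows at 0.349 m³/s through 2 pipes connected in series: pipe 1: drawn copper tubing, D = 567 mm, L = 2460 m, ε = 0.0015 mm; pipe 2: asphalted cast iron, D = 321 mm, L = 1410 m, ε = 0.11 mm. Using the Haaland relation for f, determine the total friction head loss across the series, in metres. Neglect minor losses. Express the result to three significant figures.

Pipe 1: V = 1.382 m/s, Re = 5.22×10^5, ε/D = 2.65×10^-6, f = 0.01299, h_1 = f(L/D)V²/2g = 5.488 m
Pipe 2: V = 4.312 m/s, Re = 9.23×10^5, ε/D = 3.43×10^-4, f = 0.01602, h_2 = f(L/D)V²/2g = 66.71 m
Series → Q common, losses add: H = Σh = 72.19 m

H ≈ 72.2 m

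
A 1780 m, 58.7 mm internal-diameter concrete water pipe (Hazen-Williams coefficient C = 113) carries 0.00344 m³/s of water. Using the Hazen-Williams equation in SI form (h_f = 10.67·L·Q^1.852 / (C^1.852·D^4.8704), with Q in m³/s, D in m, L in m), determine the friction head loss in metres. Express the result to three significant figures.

h_f ≈ 81.5 m

h_f = 10.67·1780·0.00344^1.852 / (113^1.852·0.0587^4.8704) = 81.51 m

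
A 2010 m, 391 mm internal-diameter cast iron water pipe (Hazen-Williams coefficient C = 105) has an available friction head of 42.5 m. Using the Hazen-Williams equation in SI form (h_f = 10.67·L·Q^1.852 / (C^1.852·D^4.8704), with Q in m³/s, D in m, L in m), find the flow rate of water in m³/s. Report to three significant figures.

Q ≈ 0.308 m³/s

Rearranging: Q = [h_f·C^1.852·D^4.8704 / (10.67·L)]^(1/1.852)
Q = [42.5·105^1.852·0.391^4.8704 / (10.67·2010)]^0.540 = 0.3085 m³/s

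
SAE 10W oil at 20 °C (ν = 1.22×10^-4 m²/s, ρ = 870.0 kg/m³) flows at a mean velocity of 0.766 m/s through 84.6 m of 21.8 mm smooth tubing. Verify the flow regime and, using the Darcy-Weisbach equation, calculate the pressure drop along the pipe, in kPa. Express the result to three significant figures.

Re = VD/ν = 0.766·0.02180/1.22×10^-4 = 137 → laminar (Re < 2300)
f = 64/Re = 0.4676
h_f = f(L/D)V²/(2g) = 0.4676·(84.6/0.02180)·0.766²/(2·9.81) = 54.27 m
Δp = ρg·h_f = 870.0·9.81·54.27 = 463.1 kPa

Δp ≈ 463 kPa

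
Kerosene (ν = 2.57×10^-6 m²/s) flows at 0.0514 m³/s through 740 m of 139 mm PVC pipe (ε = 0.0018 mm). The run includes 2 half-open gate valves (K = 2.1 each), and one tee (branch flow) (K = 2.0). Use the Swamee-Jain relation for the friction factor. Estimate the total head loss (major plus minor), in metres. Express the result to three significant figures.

V = 4Q/(πD²) = 3.387 m/s; V²/2g = 0.5848 m
Re = 1.83×10^5, ε/D = 1.29×10^-5 → f = 0.01591 (Swamee-Jain)
Major: h_f = f(L/D)·V²/2g = 0.01591·5324·0.5848 = 49.54 m
Minor: ΣK = 6.20; h_m = ΣK·V²/2g = 3.626 m
Total H_L = 49.54 + 3.626 = 53.17 m

H_L ≈ 53.2 m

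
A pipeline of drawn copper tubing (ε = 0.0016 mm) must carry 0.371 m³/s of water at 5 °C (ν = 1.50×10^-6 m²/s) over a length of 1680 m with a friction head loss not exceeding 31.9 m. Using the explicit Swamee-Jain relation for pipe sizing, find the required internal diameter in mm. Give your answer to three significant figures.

Swamee-Jain (Type III): D = 0.66·[ε^1.25·(LQ²/(gh_f))^4.75 + ν·Q^9.4·(L/(gh_f))^5.2]^0.04
LQ²/(gh_f) = 0.7389; L/(gh_f) = 5.368
Term 1 = ε^1.25·(…)^4.75 = 1.35×10^-8; Term 2 = ν·Q^9.4·(…)^5.2 = 8.38×10^-7
D = 0.66·(1.35×10^-8 + 8.38×10^-7)^0.04 = 0.3774 m = 377 mm
Check: V = 3.32 m/s, Re = 8.35×10^5, f = 0.01206, h_f = 30.1 m ≈ 31.9 m ✓

D ≈ 377 mm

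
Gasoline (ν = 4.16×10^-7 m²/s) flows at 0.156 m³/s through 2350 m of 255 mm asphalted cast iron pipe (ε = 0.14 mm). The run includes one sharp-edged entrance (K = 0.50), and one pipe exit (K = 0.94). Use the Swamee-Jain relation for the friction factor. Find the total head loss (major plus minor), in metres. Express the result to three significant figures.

V = 4Q/(πD²) = 3.055 m/s; V²/2g = 0.4756 m
Re = 1.87×10^6, ε/D = 5.49×10^-4 → f = 0.01738 (Swamee-Jain)
Major: h_f = f(L/D)·V²/2g = 0.01738·9216·0.4756 = 76.19 m
Minor: ΣK = 1.44; h_m = ΣK·V²/2g = 0.6848 m
Total H_L = 76.19 + 0.6848 = 76.88 m

H_L ≈ 76.9 m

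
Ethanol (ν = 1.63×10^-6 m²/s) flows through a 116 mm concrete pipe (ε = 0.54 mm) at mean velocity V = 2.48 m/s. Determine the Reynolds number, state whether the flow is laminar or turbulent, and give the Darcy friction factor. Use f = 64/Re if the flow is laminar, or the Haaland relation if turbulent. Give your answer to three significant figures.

Re ≈ 1.76×10^5; turbulent; f ≈ 0.0303

Re = VD/ν = 2.480·0.116/1.63×10^-6 = 1.76×10^5
Re > 4000 → turbulent; ε/D = 0.00466
Haaland: f = 0.03029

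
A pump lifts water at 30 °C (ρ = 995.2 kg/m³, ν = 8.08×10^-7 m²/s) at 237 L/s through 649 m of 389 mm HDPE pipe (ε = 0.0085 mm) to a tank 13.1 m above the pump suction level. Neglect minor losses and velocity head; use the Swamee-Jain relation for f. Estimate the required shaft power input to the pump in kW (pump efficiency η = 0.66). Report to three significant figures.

V = 4Q/(πD²) = 1.994 m/s; Re = 9.60×10^5; ε/D = 2.19×10^-5; f = 0.01219
h_f = f(L/D)V²/2g = 4.122 m
Total head H = z + h_f = 13.1 + 4.122 = 17.22 m
P_hyd = ρgQH = 995.2·9.81·0.237·17.22 = 39.85 kW
P_shaft = P_hyd/η = 39.85/0.66 = 60.38 kW

P_shaft ≈ 60.4 kW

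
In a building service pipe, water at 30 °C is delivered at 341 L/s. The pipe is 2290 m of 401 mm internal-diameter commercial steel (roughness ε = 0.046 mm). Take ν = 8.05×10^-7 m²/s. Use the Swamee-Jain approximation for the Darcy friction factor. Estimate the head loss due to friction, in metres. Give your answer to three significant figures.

h_f ≈ 28.5 m

V = 4Q/(πD²) = 4·0.341/(π·0.401²) = 2.700 m/s
Re = VD/ν = 2.700·0.401/8.05×10^-7 = 1.35×10^6 → turbulent
ε/D = 0.046/401 = 1.15×10^-4
Swamee-Jain: f = 0.01343
h_f = f(L/D)V²/(2g) = 0.01343·(2290/0.401)·2.700²/(2·9.81) = 28.50 m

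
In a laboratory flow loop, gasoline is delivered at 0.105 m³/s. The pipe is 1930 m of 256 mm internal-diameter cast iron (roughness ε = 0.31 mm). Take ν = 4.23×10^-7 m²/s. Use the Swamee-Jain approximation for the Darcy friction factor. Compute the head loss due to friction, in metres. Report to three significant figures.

h_f ≈ 33.4 m

V = 4Q/(πD²) = 4·0.105/(π·0.256²) = 2.040 m/s
Re = VD/ν = 2.040·0.256/4.23×10^-7 = 1.23×10^6 → turbulent
ε/D = 0.31/256 = 0.00121
Swamee-Jain: f = 0.02087
h_f = f(L/D)V²/(2g) = 0.02087·(1930/0.256)·2.040²/(2·9.81) = 33.38 m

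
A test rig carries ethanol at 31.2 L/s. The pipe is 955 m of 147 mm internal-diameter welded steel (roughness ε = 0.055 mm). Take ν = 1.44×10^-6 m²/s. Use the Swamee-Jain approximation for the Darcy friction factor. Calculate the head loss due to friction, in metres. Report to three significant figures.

h_f ≈ 20.5 m

V = 4Q/(πD²) = 4·0.0312/(π·0.147²) = 1.838 m/s
Re = VD/ν = 1.838·0.147/1.44×10^-6 = 1.88×10^5 → turbulent
ε/D = 0.055/147 = 3.74×10^-4
Swamee-Jain: f = 0.01836
h_f = f(L/D)V²/(2g) = 0.01836·(955/0.147)·1.838²/(2·9.81) = 20.55 m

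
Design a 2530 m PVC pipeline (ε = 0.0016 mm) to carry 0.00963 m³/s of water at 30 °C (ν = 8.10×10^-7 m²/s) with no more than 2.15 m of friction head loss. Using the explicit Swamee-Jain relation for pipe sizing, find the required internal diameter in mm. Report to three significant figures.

Swamee-Jain (Type III): D = 0.66·[ε^1.25·(LQ²/(gh_f))^4.75 + ν·Q^9.4·(L/(gh_f))^5.2]^0.04
LQ²/(gh_f) = 0.01112; L/(gh_f) = 120.0
Term 1 = ε^1.25·(…)^4.75 = 2.98×10^-17; Term 2 = ν·Q^9.4·(…)^5.2 = 5.83×10^-15
D = 0.66·(2.98×10^-17 + 5.83×10^-15)^0.04 = 0.1779 m = 178 mm
Check: V = 0.387 m/s, Re = 8.51×10^4, f = 0.01853, h_f = 2.01 m ≈ 2.15 m ✓

D ≈ 178 mm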